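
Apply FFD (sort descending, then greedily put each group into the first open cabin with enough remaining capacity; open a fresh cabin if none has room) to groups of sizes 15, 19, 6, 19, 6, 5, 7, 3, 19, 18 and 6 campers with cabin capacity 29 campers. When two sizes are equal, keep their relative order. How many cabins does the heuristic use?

Sorted descending: 19, 19, 19, 18, 15, 7, 6, 6, 6, 5, 3.
  19 → cabin 1 (new)  [load 19/29]
  19 → cabin 2 (new)  [load 19/29]
  19 → cabin 3 (new)  [load 19/29]
  18 → cabin 4 (new)  [load 18/29]
  15 → cabin 5 (new)  [load 15/29]
  7 → cabin 1  [load 26/29]
  6 → cabin 2  [load 25/29]
  6 → cabin 3  [load 25/29]
  6 → cabin 4  [load 24/29]
  5 → cabin 4  [load 29/29]
  3 → cabin 1  [load 29/29]
5 cabins opened.

5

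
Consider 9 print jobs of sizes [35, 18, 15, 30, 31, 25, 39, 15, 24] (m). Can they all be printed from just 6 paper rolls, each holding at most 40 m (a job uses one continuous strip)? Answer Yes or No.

Total = 232 m; ⌈232/40⌉ = 6.
The bound of 6 does not rule out 6, but exhaustive search shows no assignment into 6 paper rolls of capacity 40 m exists — the minimum is 7.

No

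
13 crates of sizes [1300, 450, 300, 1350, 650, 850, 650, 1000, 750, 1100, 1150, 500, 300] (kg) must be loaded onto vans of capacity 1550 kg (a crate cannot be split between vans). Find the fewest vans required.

Total = 1350 + 1300 + 1150 + 1100 + 1000 + 850 + 750 + 650 + 650 + 500 + 450 + 300 + 300 = 10350 kg.
Lower bound: ⌈10350/1550⌉ = 7 vans.
A packing using 8 vans:
  van 1: 1350 = 1350
  van 2: 1300 = 1300
  van 3: 1150 + 300 = 1450
  van 4: 1100 + 450 = 1550
  van 5: 1000 + 500 = 1500
  van 6: 850 + 650 = 1500
  van 7: 750 + 650 = 1400
  van 8: 300 = 300
No arrangement into 7 vans stays within capacity, so 8 is optimal.

8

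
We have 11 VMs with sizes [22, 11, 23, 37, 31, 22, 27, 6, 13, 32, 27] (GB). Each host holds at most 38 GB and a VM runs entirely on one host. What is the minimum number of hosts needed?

8

Total = 37 + 32 + 31 + 27 + 27 + 23 + 22 + 22 + 13 + 11 + 6 = 251 GB.
Lower bound: ⌈251/38⌉ = 7 hosts.
Also, 8 VMs each exceed 19 GB, and no two of those can share a host, so at least 8 hosts are needed.
A packing using 8 hosts:
  host 1: 37 = 37
  host 2: 32 + 6 = 38
  host 3: 31 = 31
  host 4: 27 + 11 = 38
  host 5: 27 = 27
  host 6: 23 + 13 = 36
  host 7: 22 = 22
  host 8: 22 = 22
This matches the lower bound, so 8 is optimal.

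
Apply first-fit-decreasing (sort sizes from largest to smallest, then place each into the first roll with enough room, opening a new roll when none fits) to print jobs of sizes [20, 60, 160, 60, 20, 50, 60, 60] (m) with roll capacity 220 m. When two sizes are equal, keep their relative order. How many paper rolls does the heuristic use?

3

Sorted descending: 160, 60, 60, 60, 60, 50, 20, 20.
  160 → roll 1 (new)  [load 160/220]
  60 → roll 1  [load 220/220]
  60 → roll 2 (new)  [load 60/220]
  60 → roll 2  [load 120/220]
  60 → roll 2  [load 180/220]
  50 → roll 3 (new)  [load 50/220]
  20 → roll 2  [load 200/220]
  20 → roll 2  [load 220/220]
3 paper rolls opened.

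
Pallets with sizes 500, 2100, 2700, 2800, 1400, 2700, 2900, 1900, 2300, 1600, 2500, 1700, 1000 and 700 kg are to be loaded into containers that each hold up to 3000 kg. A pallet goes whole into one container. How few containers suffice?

10

Total = 2900 + 2800 + 2700 + 2700 + 2500 + 2300 + 2100 + 1900 + 1700 + 1600 + 1400 + 1000 + 700 + 500 = 26800 kg.
Lower bound: ⌈26800/3000⌉ = 9 containers.
Also, 10 pallets each exceed 1500 kg, and no two of those can share a container, so at least 10 containers are needed.
A packing using 10 containers:
  container 1: 2900 = 2900
  container 2: 2800 = 2800
  container 3: 2700 = 2700
  container 4: 2700 = 2700
  container 5: 2500 + 500 = 3000
  container 6: 2300 + 700 = 3000
  container 7: 2100 = 2100
  container 8: 1900 + 1000 = 2900
  container 9: 1700 = 1700
  container 10: 1600 + 1400 = 3000
This matches the lower bound, so 10 is optimal.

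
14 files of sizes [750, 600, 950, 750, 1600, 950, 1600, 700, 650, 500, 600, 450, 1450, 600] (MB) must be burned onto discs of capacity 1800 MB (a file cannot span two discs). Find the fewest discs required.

8

Total = 1600 + 1600 + 1450 + 950 + 950 + 750 + 750 + 700 + 650 + 600 + 600 + 600 + 500 + 450 = 12150 MB.
Lower bound: ⌈12150/1800⌉ = 7 discs.
A packing using 8 discs:
  disc 1: 1600 = 1600
  disc 2: 1600 = 1600
  disc 3: 1450 = 1450
  disc 4: 950 + 750 = 1700
  disc 5: 950 + 750 = 1700
  disc 6: 700 + 650 + 450 = 1800
  disc 7: 600 + 600 + 600 = 1800
  disc 8: 500 = 500
No arrangement into 7 discs stays within capacity, so 8 is optimal.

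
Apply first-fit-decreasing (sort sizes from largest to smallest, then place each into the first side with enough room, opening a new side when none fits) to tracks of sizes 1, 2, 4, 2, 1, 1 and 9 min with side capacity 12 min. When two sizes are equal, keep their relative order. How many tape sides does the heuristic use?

2

Sorted descending: 9, 4, 2, 2, 1, 1, 1.
  9 → side 1 (new)  [load 9/12]
  4 → side 2 (new)  [load 4/12]
  2 → side 1  [load 11/12]
  2 → side 2  [load 6/12]
  1 → side 1  [load 12/12]
  1 → side 2  [load 7/12]
  1 → side 2  [load 8/12]
2 tape sides opened.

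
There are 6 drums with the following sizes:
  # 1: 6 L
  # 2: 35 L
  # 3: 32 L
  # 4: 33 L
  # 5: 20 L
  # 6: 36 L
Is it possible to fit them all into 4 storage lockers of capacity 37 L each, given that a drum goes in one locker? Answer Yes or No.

Total = 162 L; ⌈162/37⌉ = 5.
At least 5 storage lockers are required, but only 4 are allowed.

No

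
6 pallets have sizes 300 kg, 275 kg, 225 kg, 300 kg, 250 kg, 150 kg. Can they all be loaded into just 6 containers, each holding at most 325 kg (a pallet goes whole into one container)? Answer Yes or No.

Yes

A valid assignment using 6 containers:
  container 1: 300 = 300
  container 2: 300 = 300
  container 3: 275 = 275
  container 4: 250 = 250
  container 5: 225 = 225
  container 6: 150 = 150
Every load is within 325 kg, so 6 containers suffice.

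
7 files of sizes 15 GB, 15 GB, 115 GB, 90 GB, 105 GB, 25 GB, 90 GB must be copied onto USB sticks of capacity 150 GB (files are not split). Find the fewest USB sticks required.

4

Total = 115 + 105 + 90 + 90 + 25 + 15 + 15 = 455 GB.
Lower bound: ⌈455/150⌉ = 4 USB sticks.
A packing using 4 USB sticks:
  USB stick 1: 115 + 25 = 140
  USB stick 2: 105 + 15 + 15 = 135
  USB stick 3: 90 = 90
  USB stick 4: 90 = 90
This matches the lower bound, so 4 is optimal.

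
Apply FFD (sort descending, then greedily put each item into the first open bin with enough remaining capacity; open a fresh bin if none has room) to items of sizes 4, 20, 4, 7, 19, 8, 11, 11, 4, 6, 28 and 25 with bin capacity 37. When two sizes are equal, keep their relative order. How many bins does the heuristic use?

5

Sorted descending: 28, 25, 20, 19, 11, 11, 8, 7, 6, 4, 4, 4.
  28 → bin 1 (new)  [load 28/37]
  25 → bin 2 (new)  [load 25/37]
  20 → bin 3 (new)  [load 20/37]
  19 → bin 4 (new)  [load 19/37]
  11 → bin 2  [load 36/37]
  11 → bin 3  [load 31/37]
  8 → bin 1  [load 36/37]
  7 → bin 4  [load 26/37]
  6 → bin 3  [load 37/37]
  4 → bin 4  [load 30/37]
  4 → bin 4  [load 34/37]
  4 → bin 5 (new)  [load 4/37]
5 bins opened.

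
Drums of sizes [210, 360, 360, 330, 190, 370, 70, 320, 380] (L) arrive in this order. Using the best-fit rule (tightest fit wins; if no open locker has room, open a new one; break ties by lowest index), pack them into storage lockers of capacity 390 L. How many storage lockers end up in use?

8

  210 → locker 1 (new)  [load 210/390]
  360 → locker 2 (new)  [load 360/390]
  360 → locker 3 (new)  [load 360/390]
  330 → locker 4 (new)  [load 330/390]
  190 → locker 5 (new)  [load 190/390]
  370 → locker 6 (new)  [load 370/390]
  70 → locker 1  [load 280/390]
  320 → locker 7 (new)  [load 320/390]
  380 → locker 8 (new)  [load 380/390]
8 storage lockers opened.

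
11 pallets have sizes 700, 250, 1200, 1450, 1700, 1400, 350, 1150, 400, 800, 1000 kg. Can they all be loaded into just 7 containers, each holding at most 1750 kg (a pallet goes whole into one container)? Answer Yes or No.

Yes

A valid assignment using 7 containers:
  container 1: 1700 = 1700
  container 2: 1450 + 250 = 1700
  container 3: 1400 + 350 = 1750
  container 4: 1200 + 400 = 1600
  container 5: 1150 = 1150
  container 6: 1000 + 700 = 1700
  container 7: 800 = 800
Every load is within 1750 kg, so 7 containers suffice.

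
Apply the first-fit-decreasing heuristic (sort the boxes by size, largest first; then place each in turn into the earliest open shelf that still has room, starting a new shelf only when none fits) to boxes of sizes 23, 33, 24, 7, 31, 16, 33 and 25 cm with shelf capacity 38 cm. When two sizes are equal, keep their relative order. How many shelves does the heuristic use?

Sorted descending: 33, 33, 31, 25, 24, 23, 16, 7.
  33 → shelf 1 (new)  [load 33/38]
  33 → shelf 2 (new)  [load 33/38]
  31 → shelf 3 (new)  [load 31/38]
  25 → shelf 4 (new)  [load 25/38]
  24 → shelf 5 (new)  [load 24/38]
  23 → shelf 6 (new)  [load 23/38]
  16 → shelf 7 (new)  [load 16/38]
  7 → shelf 3  [load 38/38]
7 shelves opened.

7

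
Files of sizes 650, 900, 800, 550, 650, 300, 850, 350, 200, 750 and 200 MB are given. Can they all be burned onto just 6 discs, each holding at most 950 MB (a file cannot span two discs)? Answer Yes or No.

No

Total = 6200 MB; ⌈6200/950⌉ = 7.
At least 7 discs are required, but only 6 are allowed.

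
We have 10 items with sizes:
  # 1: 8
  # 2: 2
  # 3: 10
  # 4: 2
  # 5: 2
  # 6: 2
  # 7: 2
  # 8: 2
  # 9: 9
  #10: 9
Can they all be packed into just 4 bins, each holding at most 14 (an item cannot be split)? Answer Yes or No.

A valid assignment using 4 bins:
  bin 1: 10 + 2 + 2 = 14
  bin 2: 9 + 2 + 2 = 13
  bin 3: 9 + 2 + 2 = 13
  bin 4: 8 = 8
Every load is within 14, so 4 bins suffice.

Yes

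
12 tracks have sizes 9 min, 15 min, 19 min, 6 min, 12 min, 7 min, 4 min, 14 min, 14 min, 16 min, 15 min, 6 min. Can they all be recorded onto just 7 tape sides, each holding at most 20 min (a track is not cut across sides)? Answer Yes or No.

Total = 137 min; ⌈137/20⌉ = 7.
The bound of 7 does not rule out 7, but exhaustive search shows no assignment into 7 tape sides of capacity 20 min exists — the minimum is 8.

No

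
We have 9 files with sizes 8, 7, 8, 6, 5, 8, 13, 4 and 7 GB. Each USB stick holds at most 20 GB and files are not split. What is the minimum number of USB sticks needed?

Total = 13 + 8 + 8 + 8 + 7 + 7 + 6 + 5 + 4 = 66 GB.
Lower bound: ⌈66/20⌉ = 4 USB sticks.
A packing using 4 USB sticks:
  USB stick 1: 13 + 7 = 20
  USB stick 2: 8 + 8 + 4 = 20
  USB stick 3: 8 + 7 + 5 = 20
  USB stick 4: 6 = 6
This matches the lower bound, so 4 is optimal.

4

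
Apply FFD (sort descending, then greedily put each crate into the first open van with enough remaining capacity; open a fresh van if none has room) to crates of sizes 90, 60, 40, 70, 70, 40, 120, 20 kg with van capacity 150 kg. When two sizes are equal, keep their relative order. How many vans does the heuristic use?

4

Sorted descending: 120, 90, 70, 70, 60, 40, 40, 20.
  120 → van 1 (new)  [load 120/150]
  90 → van 2 (new)  [load 90/150]
  70 → van 3 (new)  [load 70/150]
  70 → van 3  [load 140/150]
  60 → van 2  [load 150/150]
  40 → van 4 (new)  [load 40/150]
  40 → van 4  [load 80/150]
  20 → van 1  [load 140/150]
4 vans opened.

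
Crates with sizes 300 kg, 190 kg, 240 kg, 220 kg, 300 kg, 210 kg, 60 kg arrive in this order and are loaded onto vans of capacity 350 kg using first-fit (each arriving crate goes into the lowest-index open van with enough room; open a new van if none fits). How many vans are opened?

6

  300 → van 1 (new)  [load 300/350]
  190 → van 2 (new)  [load 190/350]
  240 → van 3 (new)  [load 240/350]
  220 → van 4 (new)  [load 220/350]
  300 → van 5 (new)  [load 300/350]
  210 → van 6 (new)  [load 210/350]
  60 → van 2  [load 250/350]
6 vans opened.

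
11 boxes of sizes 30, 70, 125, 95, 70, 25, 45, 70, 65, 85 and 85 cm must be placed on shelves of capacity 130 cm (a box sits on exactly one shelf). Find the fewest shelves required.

Total = 125 + 95 + 85 + 85 + 70 + 70 + 70 + 65 + 45 + 30 + 25 = 765 cm.
Lower bound: ⌈765/130⌉ = 6 shelves.
Also, 7 boxes each exceed 65 cm, and no two of those can share a shelf, so at least 7 shelves are needed.
A packing using 8 shelves:
  shelf 1: 125 = 125
  shelf 2: 95 + 30 = 125
  shelf 3: 85 + 45 = 130
  shelf 4: 85 + 25 = 110
  shelf 5: 70 = 70
  shelf 6: 70 = 70
  shelf 7: 70 = 70
  shelf 8: 65 = 65
No arrangement into 7 shelves stays within capacity, so 8 is optimal.

8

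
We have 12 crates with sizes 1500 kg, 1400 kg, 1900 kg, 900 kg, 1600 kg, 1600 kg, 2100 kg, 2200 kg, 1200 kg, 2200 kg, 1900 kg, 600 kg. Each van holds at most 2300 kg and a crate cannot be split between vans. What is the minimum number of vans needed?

10

Total = 2200 + 2200 + 2100 + 1900 + 1900 + 1600 + 1600 + 1500 + 1400 + 1200 + 900 + 600 = 19100 kg.
Lower bound: ⌈19100/2300⌉ = 9 vans.
Also, 10 crates each exceed 1150 kg, and no two of those can share a van, so at least 10 vans are needed.
A packing using 10 vans:
  van 1: 2200 = 2200
  van 2: 2200 = 2200
  van 3: 2100 = 2100
  van 4: 1900 = 1900
  van 5: 1900 = 1900
  van 6: 1600 + 600 = 2200
  van 7: 1600 = 1600
  van 8: 1500 = 1500
  van 9: 1400 + 900 = 2300
  van 10: 1200 = 1200
This matches the lower bound, so 10 is optimal.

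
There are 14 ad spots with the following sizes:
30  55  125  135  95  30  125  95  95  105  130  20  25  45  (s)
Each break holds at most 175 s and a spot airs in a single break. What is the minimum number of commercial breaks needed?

Total = 135 + 130 + 125 + 125 + 105 + 95 + 95 + 95 + 55 + 45 + 30 + 30 + 25 + 20 = 1110 s.
Lower bound: ⌈1110/175⌉ = 7 commercial breaks.
Also, 8 ad spots each exceed 175/2 s, and no two of those can share a break, so at least 8 commercial breaks are needed.
A packing using 8 commercial breaks:
  break 1: 135 + 30 = 165
  break 2: 130 + 45 = 175
  break 3: 125 + 30 + 20 = 175
  break 4: 125 + 25 = 150
  break 5: 105 + 55 = 160
  break 6: 95 = 95
  break 7: 95 = 95
  break 8: 95 = 95
This matches the lower bound, so 8 is optimal.

8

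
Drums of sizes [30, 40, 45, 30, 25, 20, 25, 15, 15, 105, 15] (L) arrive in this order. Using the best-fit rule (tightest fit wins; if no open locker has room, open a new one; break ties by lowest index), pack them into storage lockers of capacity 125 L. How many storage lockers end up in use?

  30 → locker 1 (new)  [load 30/125]
  40 → locker 1  [load 70/125]
  45 → locker 1  [load 115/125]
  30 → locker 2 (new)  [load 30/125]
  25 → locker 2  [load 55/125]
  20 → locker 2  [load 75/125]
  25 → locker 2  [load 100/125]
  15 → locker 2  [load 115/125]
  15 → locker 3 (new)  [load 15/125]
  105 → locker 3  [load 120/125]
  15 → locker 4 (new)  [load 15/125]
4 storage lockers opened.

4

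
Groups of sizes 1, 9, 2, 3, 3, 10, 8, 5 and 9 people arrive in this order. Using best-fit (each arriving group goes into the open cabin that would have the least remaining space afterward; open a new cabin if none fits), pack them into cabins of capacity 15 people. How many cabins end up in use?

4

  1 → cabin 1 (new)  [load 1/15]
  9 → cabin 1  [load 10/15]
  2 → cabin 1  [load 12/15]
  3 → cabin 1  [load 15/15]
  3 → cabin 2 (new)  [load 3/15]
  10 → cabin 2  [load 13/15]
  8 → cabin 3 (new)  [load 8/15]
  5 → cabin 3  [load 13/15]
  9 → cabin 4 (new)  [load 9/15]
4 cabins opened.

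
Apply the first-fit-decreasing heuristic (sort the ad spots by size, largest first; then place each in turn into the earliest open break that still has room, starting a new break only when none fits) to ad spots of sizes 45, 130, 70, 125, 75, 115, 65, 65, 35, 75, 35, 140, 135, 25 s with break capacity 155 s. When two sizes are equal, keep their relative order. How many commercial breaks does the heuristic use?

Sorted descending: 140, 135, 130, 125, 115, 75, 75, 70, 65, 65, 45, 35, 35, 25.
  140 → break 1 (new)  [load 140/155]
  135 → break 2 (new)  [load 135/155]
  130 → break 3 (new)  [load 130/155]
  125 → break 4 (new)  [load 125/155]
  115 → break 5 (new)  [load 115/155]
  75 → break 6 (new)  [load 75/155]
  75 → break 6  [load 150/155]
  70 → break 7 (new)  [load 70/155]
  65 → break 7  [load 135/155]
  65 → break 8 (new)  [load 65/155]
  45 → break 8  [load 110/155]
  35 → break 5  [load 150/155]
  35 → break 8  [load 145/155]
  25 → break 3  [load 155/155]
8 commercial breaks opened.

8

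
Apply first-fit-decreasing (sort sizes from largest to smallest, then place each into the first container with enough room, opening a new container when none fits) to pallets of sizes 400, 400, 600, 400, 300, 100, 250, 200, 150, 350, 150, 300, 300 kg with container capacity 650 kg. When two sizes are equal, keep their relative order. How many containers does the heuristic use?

Sorted descending: 600, 400, 400, 400, 350, 300, 300, 300, 250, 200, 150, 150, 100.
  600 → container 1 (new)  [load 600/650]
  400 → container 2 (new)  [load 400/650]
  400 → container 3 (new)  [load 400/650]
  400 → container 4 (new)  [load 400/650]
  350 → container 5 (new)  [load 350/650]
  300 → container 5  [load 650/650]
  300 → container 6 (new)  [load 300/650]
  300 → container 6  [load 600/650]
  250 → container 2  [load 650/650]
  200 → container 3  [load 600/650]
  150 → container 4  [load 550/650]
  150 → container 7 (new)  [load 150/650]
  100 → container 4  [load 650/650]
7 containers opened.

7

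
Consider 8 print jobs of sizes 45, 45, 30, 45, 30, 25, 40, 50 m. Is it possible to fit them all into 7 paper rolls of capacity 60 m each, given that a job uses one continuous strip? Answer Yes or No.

A valid assignment using 7 paper rolls:
  roll 1: 50 = 50
  roll 2: 45 = 45
  roll 3: 45 = 45
  roll 4: 45 = 45
  roll 5: 40 = 40
  roll 6: 30 + 30 = 60
  roll 7: 25 = 25
Every load is within 60 m, so 7 paper rolls suffice.

Yes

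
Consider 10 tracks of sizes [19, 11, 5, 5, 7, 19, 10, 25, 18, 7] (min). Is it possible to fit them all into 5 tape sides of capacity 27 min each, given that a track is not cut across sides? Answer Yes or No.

Yes

A valid assignment using 5 tape sides:
  side 1: 25 = 25
  side 2: 19 + 7 = 26
  side 3: 19 + 7 = 26
  side 4: 18 + 5 = 23
  side 5: 11 + 10 + 5 = 26
Every load is within 27 min, so 5 tape sides suffice.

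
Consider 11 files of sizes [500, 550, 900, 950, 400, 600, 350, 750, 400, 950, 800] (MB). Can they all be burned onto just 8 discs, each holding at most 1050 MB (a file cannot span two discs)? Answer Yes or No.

Yes

A valid assignment using 8 discs:
  disc 1: 950 = 950
  disc 2: 950 = 950
  disc 3: 900 = 900
  disc 4: 800 = 800
  disc 5: 750 = 750
  disc 6: 600 + 400 = 1000
  disc 7: 550 + 500 = 1050
  disc 8: 400 + 350 = 750
Every load is within 1050 MB, so 8 discs suffice.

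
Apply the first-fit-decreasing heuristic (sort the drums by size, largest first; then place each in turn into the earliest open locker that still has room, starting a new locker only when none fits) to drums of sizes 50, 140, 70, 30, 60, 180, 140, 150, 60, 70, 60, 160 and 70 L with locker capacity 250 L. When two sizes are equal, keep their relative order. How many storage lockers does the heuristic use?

6

Sorted descending: 180, 160, 150, 140, 140, 70, 70, 70, 60, 60, 60, 50, 30.
  180 → locker 1 (new)  [load 180/250]
  160 → locker 2 (new)  [load 160/250]
  150 → locker 3 (new)  [load 150/250]
  140 → locker 4 (new)  [load 140/250]
  140 → locker 5 (new)  [load 140/250]
  70 → locker 1  [load 250/250]
  70 → locker 2  [load 230/250]
  70 → locker 3  [load 220/250]
  60 → locker 4  [load 200/250]
  60 → locker 5  [load 200/250]
  60 → locker 6 (new)  [load 60/250]
  50 → locker 4  [load 250/250]
  30 → locker 3  [load 250/250]
6 storage lockers opened.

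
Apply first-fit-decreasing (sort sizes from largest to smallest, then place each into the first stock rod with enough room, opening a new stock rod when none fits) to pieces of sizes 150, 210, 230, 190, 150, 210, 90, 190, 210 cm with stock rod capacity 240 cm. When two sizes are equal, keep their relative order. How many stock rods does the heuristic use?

Sorted descending: 230, 210, 210, 210, 190, 190, 150, 150, 90.
  230 → stock rod 1 (new)  [load 230/240]
  210 → stock rod 2 (new)  [load 210/240]
  210 → stock rod 3 (new)  [load 210/240]
  210 → stock rod 4 (new)  [load 210/240]
  190 → stock rod 5 (new)  [load 190/240]
  190 → stock rod 6 (new)  [load 190/240]
  150 → stock rod 7 (new)  [load 150/240]
  150 → stock rod 8 (new)  [load 150/240]
  90 → stock rod 7  [load 240/240]
8 stock rods opened.

8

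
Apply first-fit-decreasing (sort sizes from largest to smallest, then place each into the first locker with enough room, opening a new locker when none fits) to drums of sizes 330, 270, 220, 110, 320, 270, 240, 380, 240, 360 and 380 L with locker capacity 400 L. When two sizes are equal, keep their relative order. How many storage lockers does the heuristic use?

10

Sorted descending: 380, 380, 360, 330, 320, 270, 270, 240, 240, 220, 110.
  380 → locker 1 (new)  [load 380/400]
  380 → locker 2 (new)  [load 380/400]
  360 → locker 3 (new)  [load 360/400]
  330 → locker 4 (new)  [load 330/400]
  320 → locker 5 (new)  [load 320/400]
  270 → locker 6 (new)  [load 270/400]
  270 → locker 7 (new)  [load 270/400]
  240 → locker 8 (new)  [load 240/400]
  240 → locker 9 (new)  [load 240/400]
  220 → locker 10 (new)  [load 220/400]
  110 → locker 6  [load 380/400]
10 storage lockers opened.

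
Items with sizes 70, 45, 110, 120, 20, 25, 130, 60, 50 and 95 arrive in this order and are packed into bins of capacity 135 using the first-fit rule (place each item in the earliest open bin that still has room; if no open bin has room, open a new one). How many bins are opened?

6

  70 → bin 1 (new)  [load 70/135]
  45 → bin 1  [load 115/135]
  110 → bin 2 (new)  [load 110/135]
  120 → bin 3 (new)  [load 120/135]
  20 → bin 1  [load 135/135]
  25 → bin 2  [load 135/135]
  130 → bin 4 (new)  [load 130/135]
  60 → bin 5 (new)  [load 60/135]
  50 → bin 5  [load 110/135]
  95 → bin 6 (new)  [load 95/135]
6 bins opened.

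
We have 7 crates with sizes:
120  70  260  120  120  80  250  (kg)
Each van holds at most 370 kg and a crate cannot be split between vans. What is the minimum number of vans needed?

Total = 260 + 250 + 120 + 120 + 120 + 80 + 70 = 1020 kg.
Lower bound: ⌈1020/370⌉ = 3 vans.
A packing using 3 vans:
  van 1: 260 + 80 = 340
  van 2: 250 + 120 = 370
  van 3: 120 + 120 + 70 = 310
This matches the lower bound, so 3 is optimal.

3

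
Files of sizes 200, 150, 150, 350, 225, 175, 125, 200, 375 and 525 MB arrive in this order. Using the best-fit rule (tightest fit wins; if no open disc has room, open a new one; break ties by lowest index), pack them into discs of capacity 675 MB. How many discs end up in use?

  200 → disc 1 (new)  [load 200/675]
  150 → disc 1  [load 350/675]
  150 → disc 1  [load 500/675]
  350 → disc 2 (new)  [load 350/675]
  225 → disc 2  [load 575/675]
  175 → disc 1  [load 675/675]
  125 → disc 3 (new)  [load 125/675]
  200 → disc 3  [load 325/675]
  375 → disc 4 (new)  [load 375/675]
  525 → disc 5 (new)  [load 525/675]
5 discs opened.

5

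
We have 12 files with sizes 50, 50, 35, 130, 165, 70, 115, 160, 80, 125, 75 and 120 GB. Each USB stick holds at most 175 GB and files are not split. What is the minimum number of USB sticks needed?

Total = 165 + 160 + 130 + 125 + 120 + 115 + 80 + 75 + 70 + 50 + 50 + 35 = 1175 GB.
Lower bound: ⌈1175/175⌉ = 7 USB sticks.
A packing using 8 USB sticks:
  USB stick 1: 165 = 165
  USB stick 2: 160 = 160
  USB stick 3: 130 + 35 = 165
  USB stick 4: 125 + 50 = 175
  USB stick 5: 120 + 50 = 170
  USB stick 6: 115 = 115
  USB stick 7: 80 + 75 = 155
  USB stick 8: 70 = 70
No arrangement into 7 USB sticks stays within capacity, so 8 is optimal.

8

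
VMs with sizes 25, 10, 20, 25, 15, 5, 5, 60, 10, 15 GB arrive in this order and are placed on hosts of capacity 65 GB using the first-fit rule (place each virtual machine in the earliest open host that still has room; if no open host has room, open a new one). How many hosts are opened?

  25 → host 1 (new)  [load 25/65]
  10 → host 1  [load 35/65]
  20 → host 1  [load 55/65]
  25 → host 2 (new)  [load 25/65]
  15 → host 2  [load 40/65]
  5 → host 1  [load 60/65]
  5 → host 1  [load 65/65]
  60 → host 3 (new)  [load 60/65]
  10 → host 2  [load 50/65]
  15 → host 2  [load 65/65]
3 hosts opened.

3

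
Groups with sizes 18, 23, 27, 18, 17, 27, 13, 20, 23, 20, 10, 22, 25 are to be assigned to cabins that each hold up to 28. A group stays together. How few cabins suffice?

12

Total = 27 + 27 + 25 + 23 + 23 + 22 + 20 + 20 + 18 + 18 + 17 + 13 + 10 = 263.
Lower bound: ⌈263/28⌉ = 10 cabins.
Also, 11 groups each exceed 14, and no two of those can share a cabin, so at least 11 cabins are needed.
A packing using 12 cabins:
  cabin 1: 27 = 27
  cabin 2: 27 = 27
  cabin 3: 25 = 25
  cabin 4: 23 = 23
  cabin 5: 23 = 23
  cabin 6: 22 = 22
  cabin 7: 20 = 20
  cabin 8: 20 = 20
  cabin 9: 18 + 10 = 28
  cabin 10: 18 = 18
  cabin 11: 17 = 17
  cabin 12: 13 = 13
No arrangement into 11 cabins stays within capacity, so 12 is optimal.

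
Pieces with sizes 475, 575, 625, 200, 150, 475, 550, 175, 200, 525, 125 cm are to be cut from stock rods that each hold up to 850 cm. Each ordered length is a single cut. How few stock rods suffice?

Total = 625 + 575 + 550 + 525 + 475 + 475 + 200 + 200 + 175 + 150 + 125 = 4075 cm.
Lower bound: ⌈4075/850⌉ = 5 stock rods.
Also, 6 pieces each exceed 425 cm, and no two of those can share a stock rod, so at least 6 stock rods are needed.
A packing using 6 stock rods:
  stock rod 1: 625 + 200 = 825
  stock rod 2: 575 + 200 = 775
  stock rod 3: 550 + 175 + 125 = 850
  stock rod 4: 525 + 150 = 675
  stock rod 5: 475 = 475
  stock rod 6: 475 = 475
This matches the lower bound, so 6 is optimal.

6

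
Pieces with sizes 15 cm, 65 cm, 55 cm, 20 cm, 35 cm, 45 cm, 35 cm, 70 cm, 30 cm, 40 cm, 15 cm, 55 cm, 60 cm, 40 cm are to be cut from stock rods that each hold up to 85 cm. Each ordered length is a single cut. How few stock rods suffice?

Total = 70 + 65 + 60 + 55 + 55 + 45 + 40 + 40 + 35 + 35 + 30 + 20 + 15 + 15 = 580 cm.
Lower bound: ⌈580/85⌉ = 7 stock rods.
A packing using 8 stock rods:
  stock rod 1: 70 + 15 = 85
  stock rod 2: 65 + 20 = 85
  stock rod 3: 60 + 15 = 75
  stock rod 4: 55 + 30 = 85
  stock rod 5: 55 = 55
  stock rod 6: 45 + 40 = 85
  stock rod 7: 40 + 35 = 75
  stock rod 8: 35 = 35
No arrangement into 7 stock rods stays within capacity, so 8 is optimal.

8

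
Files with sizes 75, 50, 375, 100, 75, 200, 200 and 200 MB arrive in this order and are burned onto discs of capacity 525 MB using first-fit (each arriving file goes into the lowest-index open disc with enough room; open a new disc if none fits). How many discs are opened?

  75 → disc 1 (new)  [load 75/525]
  50 → disc 1  [load 125/525]
  375 → disc 1  [load 500/525]
  100 → disc 2 (new)  [load 100/525]
  75 → disc 2  [load 175/525]
  200 → disc 2  [load 375/525]
  200 → disc 3 (new)  [load 200/525]
  200 → disc 3  [load 400/525]
3 discs opened.

3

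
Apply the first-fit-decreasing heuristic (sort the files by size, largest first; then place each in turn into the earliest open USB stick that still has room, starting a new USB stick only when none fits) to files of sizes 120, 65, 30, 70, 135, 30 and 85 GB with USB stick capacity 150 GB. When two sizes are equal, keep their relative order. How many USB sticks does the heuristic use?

4

Sorted descending: 135, 120, 85, 70, 65, 30, 30.
  135 → USB stick 1 (new)  [load 135/150]
  120 → USB stick 2 (new)  [load 120/150]
  85 → USB stick 3 (new)  [load 85/150]
  70 → USB stick 4 (new)  [load 70/150]
  65 → USB stick 3  [load 150/150]
  30 → USB stick 2  [load 150/150]
  30 → USB stick 4  [load 100/150]
4 USB sticks opened.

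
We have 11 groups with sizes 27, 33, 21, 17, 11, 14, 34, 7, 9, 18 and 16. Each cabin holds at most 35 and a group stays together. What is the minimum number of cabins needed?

7

Total = 34 + 33 + 27 + 21 + 18 + 17 + 16 + 14 + 11 + 9 + 7 = 207.
Lower bound: ⌈207/35⌉ = 6 cabins.
A packing using 7 cabins:
  cabin 1: 34 = 34
  cabin 2: 33 = 33
  cabin 3: 27 + 7 = 34
  cabin 4: 21 + 14 = 35
  cabin 5: 18 + 17 = 35
  cabin 6: 16 + 11 = 27
  cabin 7: 9 = 9
No arrangement into 6 cabins stays within capacity, so 7 is optimal.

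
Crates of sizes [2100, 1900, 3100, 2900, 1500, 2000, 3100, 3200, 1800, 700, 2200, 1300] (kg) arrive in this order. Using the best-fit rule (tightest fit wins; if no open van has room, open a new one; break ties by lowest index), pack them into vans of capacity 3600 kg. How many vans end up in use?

9

  2100 → van 1 (new)  [load 2100/3600]
  1900 → van 2 (new)  [load 1900/3600]
  3100 → van 3 (new)  [load 3100/3600]
  2900 → van 4 (new)  [load 2900/3600]
  1500 → van 1  [load 3600/3600]
  2000 → van 5 (new)  [load 2000/3600]
  3100 → van 6 (new)  [load 3100/3600]
  3200 → van 7 (new)  [load 3200/3600]
  1800 → van 8 (new)  [load 1800/3600]
  700 → van 4  [load 3600/3600]
  2200 → van 9 (new)  [load 2200/3600]
  1300 → van 9  [load 3500/3600]
9 vans opened.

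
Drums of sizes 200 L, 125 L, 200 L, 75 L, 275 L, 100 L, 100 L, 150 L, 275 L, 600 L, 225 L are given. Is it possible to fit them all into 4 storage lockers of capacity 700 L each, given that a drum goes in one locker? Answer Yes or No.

A valid assignment using 4 storage lockers:
  locker 1: 600 + 100 = 700
  locker 2: 275 + 275 + 150 = 700
  locker 3: 225 + 200 + 200 + 75 = 700
  locker 4: 125 + 100 = 225
Every load is within 700 L, so 4 storage lockers suffice.

Yes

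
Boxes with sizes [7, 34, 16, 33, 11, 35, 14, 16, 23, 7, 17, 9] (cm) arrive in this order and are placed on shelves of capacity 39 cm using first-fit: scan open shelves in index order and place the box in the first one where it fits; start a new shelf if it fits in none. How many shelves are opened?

  7 → shelf 1 (new)  [load 7/39]
  34 → shelf 2 (new)  [load 34/39]
  16 → shelf 1  [load 23/39]
  33 → shelf 3 (new)  [load 33/39]
  11 → shelf 1  [load 34/39]
  35 → shelf 4 (new)  [load 35/39]
  14 → shelf 5 (new)  [load 14/39]
  16 → shelf 5  [load 30/39]
  23 → shelf 6 (new)  [load 23/39]
  7 → shelf 5  [load 37/39]
  17 → shelf 7 (new)  [load 17/39]
  9 → shelf 6  [load 32/39]
7 shelves opened.

7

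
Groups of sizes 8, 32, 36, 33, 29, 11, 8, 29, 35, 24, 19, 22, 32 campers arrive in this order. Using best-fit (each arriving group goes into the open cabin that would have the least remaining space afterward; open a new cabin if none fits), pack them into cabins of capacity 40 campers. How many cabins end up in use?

  8 → cabin 1 (new)  [load 8/40]
  32 → cabin 1  [load 40/40]
  36 → cabin 2 (new)  [load 36/40]
  33 → cabin 3 (new)  [load 33/40]
  29 → cabin 4 (new)  [load 29/40]
  11 → cabin 4  [load 40/40]
  8 → cabin 5 (new)  [load 8/40]
  29 → cabin 5  [load 37/40]
  35 → cabin 6 (new)  [load 35/40]
  24 → cabin 7 (new)  [load 24/40]
  19 → cabin 8 (new)  [load 19/40]
  22 → cabin 9 (new)  [load 22/40]
  32 → cabin 10 (new)  [load 32/40]
10 cabins opened.

10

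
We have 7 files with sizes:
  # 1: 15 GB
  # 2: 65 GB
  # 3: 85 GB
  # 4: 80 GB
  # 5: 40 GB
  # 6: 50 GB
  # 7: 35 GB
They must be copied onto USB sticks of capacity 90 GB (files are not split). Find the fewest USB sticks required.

Total = 85 + 80 + 65 + 50 + 40 + 35 + 15 = 370 GB.
Lower bound: ⌈370/90⌉ = 5 USB sticks.
A packing using 5 USB sticks:
  USB stick 1: 85 = 85
  USB stick 2: 80 = 80
  USB stick 3: 65 + 15 = 80
  USB stick 4: 50 + 40 = 90
  USB stick 5: 35 = 35
This matches the lower bound, so 5 is optimal.

5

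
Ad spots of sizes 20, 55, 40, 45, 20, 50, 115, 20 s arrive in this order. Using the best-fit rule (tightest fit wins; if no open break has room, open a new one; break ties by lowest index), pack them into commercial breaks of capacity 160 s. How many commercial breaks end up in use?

3

  20 → break 1 (new)  [load 20/160]
  55 → break 1  [load 75/160]
  40 → break 1  [load 115/160]
  45 → break 1  [load 160/160]
  20 → break 2 (new)  [load 20/160]
  50 → break 2  [load 70/160]
  115 → break 3 (new)  [load 115/160]
  20 → break 3  [load 135/160]
3 commercial breaks opened.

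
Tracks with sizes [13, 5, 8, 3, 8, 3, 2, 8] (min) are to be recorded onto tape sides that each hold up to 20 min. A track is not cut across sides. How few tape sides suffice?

Total = 13 + 8 + 8 + 8 + 5 + 3 + 3 + 2 = 50 min.
Lower bound: ⌈50/20⌉ = 3 tape sides.
A packing using 3 tape sides:
  side 1: 13 + 5 + 2 = 20
  side 2: 8 + 8 + 3 = 19
  side 3: 8 + 3 = 11
This matches the lower bound, so 3 is optimal.

3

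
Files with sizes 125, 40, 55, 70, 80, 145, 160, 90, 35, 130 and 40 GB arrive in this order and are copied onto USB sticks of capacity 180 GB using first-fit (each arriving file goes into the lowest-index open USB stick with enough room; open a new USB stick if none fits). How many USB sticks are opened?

  125 → USB stick 1 (new)  [load 125/180]
  40 → USB stick 1  [load 165/180]
  55 → USB stick 2 (new)  [load 55/180]
  70 → USB stick 2  [load 125/180]
  80 → USB stick 3 (new)  [load 80/180]
  145 → USB stick 4 (new)  [load 145/180]
  160 → USB stick 5 (new)  [load 160/180]
  90 → USB stick 3  [load 170/180]
  35 → USB stick 2  [load 160/180]
  130 → USB stick 6 (new)  [load 130/180]
  40 → USB stick 6  [load 170/180]
6 USB sticks opened.

6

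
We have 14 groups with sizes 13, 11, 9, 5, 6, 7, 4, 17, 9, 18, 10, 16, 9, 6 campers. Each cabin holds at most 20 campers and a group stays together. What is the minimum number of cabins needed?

8

Total = 18 + 17 + 16 + 13 + 11 + 10 + 9 + 9 + 9 + 7 + 6 + 6 + 5 + 4 = 140 campers.
Lower bound: ⌈140/20⌉ = 7 cabins.
A packing using 8 cabins:
  cabin 1: 18 = 18
  cabin 2: 17 = 17
  cabin 3: 16 + 4 = 20
  cabin 4: 13 + 7 = 20
  cabin 5: 11 + 9 = 20
  cabin 6: 10 + 9 = 19
  cabin 7: 9 + 6 + 5 = 20
  cabin 8: 6 = 6
No arrangement into 7 cabins stays within capacity, so 8 is optimal.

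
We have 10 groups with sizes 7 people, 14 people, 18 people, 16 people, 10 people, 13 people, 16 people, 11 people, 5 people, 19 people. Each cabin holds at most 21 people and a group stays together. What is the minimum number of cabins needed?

7

Total = 19 + 18 + 16 + 16 + 14 + 13 + 11 + 10 + 7 + 5 = 129 people.
Lower bound: ⌈129/21⌉ = 7 cabins.
A packing using 7 cabins:
  cabin 1: 19 = 19
  cabin 2: 18 = 18
  cabin 3: 16 + 5 = 21
  cabin 4: 16 = 16
  cabin 5: 14 + 7 = 21
  cabin 6: 13 = 13
  cabin 7: 11 + 10 = 21
This matches the lower bound, so 7 is optimal.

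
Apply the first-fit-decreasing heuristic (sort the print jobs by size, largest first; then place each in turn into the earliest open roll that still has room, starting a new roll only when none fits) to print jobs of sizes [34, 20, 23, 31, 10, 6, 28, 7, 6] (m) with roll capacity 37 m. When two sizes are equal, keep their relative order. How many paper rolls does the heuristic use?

Sorted descending: 34, 31, 28, 23, 20, 10, 7, 6, 6.
  34 → roll 1 (new)  [load 34/37]
  31 → roll 2 (new)  [load 31/37]
  28 → roll 3 (new)  [load 28/37]
  23 → roll 4 (new)  [load 23/37]
  20 → roll 5 (new)  [load 20/37]
  10 → roll 4  [load 33/37]
  7 → roll 3  [load 35/37]
  6 → roll 2  [load 37/37]
  6 → roll 5  [load 26/37]
5 paper rolls opened.

5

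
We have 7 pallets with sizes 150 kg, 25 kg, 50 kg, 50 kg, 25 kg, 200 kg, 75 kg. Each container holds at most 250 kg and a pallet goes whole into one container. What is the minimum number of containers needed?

Total = 200 + 150 + 75 + 50 + 50 + 25 + 25 = 575 kg.
Lower bound: ⌈575/250⌉ = 3 containers.
A packing using 3 containers:
  container 1: 200 + 50 = 250
  container 2: 150 + 75 + 25 = 250
  container 3: 50 + 25 = 75
This matches the lower bound, so 3 is optimal.

3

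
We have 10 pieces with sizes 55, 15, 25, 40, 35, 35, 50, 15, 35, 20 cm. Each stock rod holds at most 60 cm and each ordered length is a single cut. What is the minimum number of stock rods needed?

Total = 55 + 50 + 40 + 35 + 35 + 35 + 25 + 20 + 15 + 15 = 325 cm.
Lower bound: ⌈325/60⌉ = 6 stock rods.
A packing using 6 stock rods:
  stock rod 1: 55 = 55
  stock rod 2: 50 = 50
  stock rod 3: 40 + 20 = 60
  stock rod 4: 35 + 25 = 60
  stock rod 5: 35 + 15 = 50
  stock rod 6: 35 + 15 = 50
This matches the lower bound, so 6 is optimal.

6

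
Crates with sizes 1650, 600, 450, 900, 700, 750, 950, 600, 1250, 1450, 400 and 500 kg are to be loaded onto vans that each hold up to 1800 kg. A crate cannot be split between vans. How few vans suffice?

7

Total = 1650 + 1450 + 1250 + 950 + 900 + 750 + 700 + 600 + 600 + 500 + 450 + 400 = 10200 kg.
Lower bound: ⌈10200/1800⌉ = 6 vans.
A packing using 7 vans:
  van 1: 1650 = 1650
  van 2: 1450 = 1450
  van 3: 1250 + 500 = 1750
  van 4: 950 + 750 = 1700
  van 5: 900 + 700 = 1600
  van 6: 600 + 600 + 450 = 1650
  van 7: 400 = 400
No arrangement into 6 vans stays within capacity, so 7 is optimal.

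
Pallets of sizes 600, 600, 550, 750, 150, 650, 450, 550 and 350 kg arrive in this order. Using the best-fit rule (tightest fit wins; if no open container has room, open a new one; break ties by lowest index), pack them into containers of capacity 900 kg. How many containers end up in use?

  600 → container 1 (new)  [load 600/900]
  600 → container 2 (new)  [load 600/900]
  550 → container 3 (new)  [load 550/900]
  750 → container 4 (new)  [load 750/900]
  150 → container 4  [load 900/900]
  650 → container 5 (new)  [load 650/900]
  450 → container 6 (new)  [load 450/900]
  550 → container 7 (new)  [load 550/900]
  350 → container 3  [load 900/900]
7 containers opened.

7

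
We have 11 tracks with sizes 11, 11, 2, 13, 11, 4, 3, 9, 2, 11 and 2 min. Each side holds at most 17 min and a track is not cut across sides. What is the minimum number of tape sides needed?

6

Total = 13 + 11 + 11 + 11 + 11 + 9 + 4 + 3 + 2 + 2 + 2 = 79 min.
Lower bound: ⌈79/17⌉ = 5 tape sides.
Also, 6 tracks each exceed 17/2 min, and no two of those can share a side, so at least 6 tape sides are needed.
A packing using 6 tape sides:
  side 1: 13 + 4 = 17
  side 2: 11 + 3 + 2 = 16
  side 3: 11 + 2 + 2 = 15
  side 4: 11 = 11
  side 5: 11 = 11
  side 6: 9 = 9
This matches the lower bound, so 6 is optimal.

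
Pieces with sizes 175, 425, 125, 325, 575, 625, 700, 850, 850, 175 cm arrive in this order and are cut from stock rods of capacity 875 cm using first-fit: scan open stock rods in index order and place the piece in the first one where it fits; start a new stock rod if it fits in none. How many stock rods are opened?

7

  175 → stock rod 1 (new)  [load 175/875]
  425 → stock rod 1  [load 600/875]
  125 → stock rod 1  [load 725/875]
  325 → stock rod 2 (new)  [load 325/875]
  575 → stock rod 3 (new)  [load 575/875]
  625 → stock rod 4 (new)  [load 625/875]
  700 → stock rod 5 (new)  [load 700/875]
  850 → stock rod 6 (new)  [load 850/875]
  850 → stock rod 7 (new)  [load 850/875]
  175 → stock rod 2  [load 500/875]
7 stock rods opened.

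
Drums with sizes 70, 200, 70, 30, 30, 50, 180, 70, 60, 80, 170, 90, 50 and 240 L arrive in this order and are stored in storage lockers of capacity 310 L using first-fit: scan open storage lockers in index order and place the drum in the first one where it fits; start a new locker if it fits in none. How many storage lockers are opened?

  70 → locker 1 (new)  [load 70/310]
  200 → locker 1  [load 270/310]
  70 → locker 2 (new)  [load 70/310]
  30 → locker 1  [load 300/310]
  30 → locker 2  [load 100/310]
  50 → locker 2  [load 150/310]
  180 → locker 3 (new)  [load 180/310]
  70 → locker 2  [load 220/310]
  60 → locker 2  [load 280/310]
  80 → locker 3  [load 260/310]
  170 → locker 4 (new)  [load 170/310]
  90 → locker 4  [load 260/310]
  50 → locker 3  [load 310/310]
  240 → locker 5 (new)  [load 240/310]
5 storage lockers opened.

5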